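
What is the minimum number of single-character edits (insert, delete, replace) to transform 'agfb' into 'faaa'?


Building DP table for s1='agfb' (len 4) and s2='faaa' (len 4):
       f  a  a  a
    0  1  2  3  4
  a 1  1  1  2  3
  g 2  2  2  2  3
  f 3  2  3  3  3
  b 4  3  3  4  4
Edit distance = dp[4][4] = 4

4


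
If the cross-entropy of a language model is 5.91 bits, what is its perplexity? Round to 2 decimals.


Perplexity formula: PP = 2^H
H = 5.91
PP = 2^5.91
Decompose: 2^5.91 = 2^5 * 2^0.91
2^5 = 32, 2^0.91 ~ 1.8790455
PP ~ 32 * 1.8790455 = 60.1294560
Rounded to 2 decimals: 60.13

60.13


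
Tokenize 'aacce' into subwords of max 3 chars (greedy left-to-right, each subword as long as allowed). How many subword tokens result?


'aacce' has 5 characters.
Chunking with max size 3:
  Chunk 1: 'aac' (positions 0-2)
  Chunk 2: 'ce' (positions 3-4)
Total chunks: ceil(5 / 3) = 2

2


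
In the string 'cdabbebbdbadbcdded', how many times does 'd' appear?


Scanning 'cdabbebbdbadbcdded' for 'd':
  Position 1: 'd' -> MATCH (count: 1)
  Position 8: 'd' -> MATCH (count: 2)
  Position 11: 'd' -> MATCH (count: 3)
  Position 14: 'd' -> MATCH (count: 4)
  Position 15: 'd' -> MATCH (count: 5)
  Position 17: 'd' -> MATCH (count: 6)
Total occurrences of 'd': 6

6


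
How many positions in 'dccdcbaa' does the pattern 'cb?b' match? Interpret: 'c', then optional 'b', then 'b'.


Pattern: cb?b means 'c', then optional 'b', then 'b'.
Scanning 'dccdcbaa' position-by-position:
  Pos 0: window 'dcc' -> no
  Pos 1: window 'ccd' -> no
  Pos 2: window 'cdc' -> no
  Pos 3: window 'dcb' -> no
  Pos 4: window 'cba' -> MATCH
  Pos 5: window 'baa' -> no
  Pos 6: window 'aa' -> no
  Pos 7: window 'a' -> no
Total matches: 1

1


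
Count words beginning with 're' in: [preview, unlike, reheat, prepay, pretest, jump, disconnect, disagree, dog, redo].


Checking each word for prefix 're':
  'preview' -> no (count: 0)
  'unlike' -> no (count: 0)
  'reheat' -> YES, starts with 're' (count: 1)
  'prepay' -> no (count: 1)
  'pretest' -> no (count: 1)
  'jump' -> no (count: 1)
  'disconnect' -> no (count: 1)
  'disagree' -> no (count: 1)
  'dog' -> no (count: 1)
  'redo' -> YES, starts with 're' (count: 2)
Total with prefix 're': 2

2


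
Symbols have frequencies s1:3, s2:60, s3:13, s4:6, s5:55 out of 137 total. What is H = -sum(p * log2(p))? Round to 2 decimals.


Computing entropy H = -sum(p_i * log2(p_i)):
  s1: p = 3/137 = 0.0219, -p*log2(p) = 0.1207
  s2: p = 60/137 = 0.4380, -p*log2(p) = 0.5217
  s3: p = 13/137 = 0.0949, -p*log2(p) = 0.3224
  s4: p = 6/137 = 0.0438, -p*log2(p) = 0.1977
  s5: p = 55/137 = 0.4015, -p*log2(p) = 0.5286
H = sum of terms = 1.6911
Rounded to 2 decimals: 1.69

1.69


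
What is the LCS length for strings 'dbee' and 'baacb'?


DP table for LCS of 'dbee' and 'baacb':
       b  a  a  c  b
    0  0  0  0  0  0
  d 0  0  0  0  0  0
  b 0  1  1  1  1  1
  e 0  1  1  1  1  1
  e 0  1  1  1  1  1
LCS: 'b'
LCS length = 1

1


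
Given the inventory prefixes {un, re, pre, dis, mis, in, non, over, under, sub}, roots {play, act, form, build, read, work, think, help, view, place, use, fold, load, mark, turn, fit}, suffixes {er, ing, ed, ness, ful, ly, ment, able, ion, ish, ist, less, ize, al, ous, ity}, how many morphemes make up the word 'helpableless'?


Segmenting 'helpableless' against the inventory:
  'help' -> root (morpheme 1)
  'able' -> suffix (morpheme 2)
  'less' -> suffix (morpheme 3)
Total morphemes: 3

3


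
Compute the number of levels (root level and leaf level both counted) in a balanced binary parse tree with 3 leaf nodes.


In a balanced binary tree with n leaves the deepest leaf is ceil(log2(n)) edges below the root,
so counting node levels inclusive of root and leaves gives ceil(log2(n)) + 1 levels.
log2(3) = 1.5850
ceil(1.5850) = 2
levels = 2 + 1 = 3

3


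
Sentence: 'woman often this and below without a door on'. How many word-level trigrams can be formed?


Word trigrams from [9] words:
  Trigram 1: (woman often this)
  Trigram 2: (often this and)
  Trigram 3: (this and below)
  Trigram 4: (and below without)
  Trigram 5: (below without a)
  Trigram 6: (without a door)
  Trigram 7: (a door on)
Total word trigrams: 9 - 2 = 7

7


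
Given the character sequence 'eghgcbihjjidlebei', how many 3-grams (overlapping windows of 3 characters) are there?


String 'eghgcbihjjidlebei' has length L = 17.
Number of overlapping n-grams = L - n + 1
Substituting: 17 - 3 + 1 = 15

15


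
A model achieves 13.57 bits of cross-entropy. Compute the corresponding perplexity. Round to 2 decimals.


Perplexity formula: PP = 2^H
H = 13.57
PP = 2^13.57
Decompose: 2^13.57 = 2^13 * 2^0.57
2^13 = 8192, 2^0.57 ~ 1.4845236
PP ~ 8192 * 1.4845236 = 12161.2173312
Rounded to 2 decimals: 12161.22

12161.22


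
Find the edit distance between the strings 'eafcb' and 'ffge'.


Building DP table for s1='eafcb' (len 5) and s2='ffge' (len 4):
       f  f  g  e
    0  1  2  3  4
  e 1  1  2  3  3
  a 2  2  2  3  4
  f 3  2  2  3  4
  c 4  3  3  3  4
  b 5  4  4  4  4
Edit distance = dp[5][4] = 4

4


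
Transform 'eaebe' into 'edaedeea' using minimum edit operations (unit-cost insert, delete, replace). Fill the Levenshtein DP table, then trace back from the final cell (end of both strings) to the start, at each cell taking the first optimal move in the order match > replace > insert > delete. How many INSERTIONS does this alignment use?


Edit distance = 4. Backtracking from cell (5, 8) with preference match > replace > insert > delete,
then listing the resulting alignment 'eaebe' -> 'edaedeea' left to right:
  Step 1: keep 'e'
  Step 2: insert 'd' [insertion #1]
  Step 3: keep 'a'
  Step 4: keep 'e'
  Step 5: insert 'd' [insertion #2]
  Step 6: replace b->e
  Step 7: keep 'e'
  Step 8: insert 'a' [insertion #3]
Total insertions: 3

3


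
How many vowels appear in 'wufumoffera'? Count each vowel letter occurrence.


Scanning each character of 'wufumoffera':
  Position 1: 'w' -> consonant (running count: 0)
  Position 2: 'u' -> vowel (running count: 1)
  Position 3: 'f' -> consonant (running count: 1)
  Position 4: 'u' -> vowel (running count: 2)
  Position 5: 'm' -> consonant (running count: 2)
  Position 6: 'o' -> vowel (running count: 3)
  Position 7: 'f' -> consonant (running count: 3)
  Position 8: 'f' -> consonant (running count: 3)
  Position 9: 'e' -> vowel (running count: 4)
  Position 10: 'r' -> consonant (running count: 4)
  Position 11: 'a' -> vowel (running count: 5)
Total vowels: 5

5


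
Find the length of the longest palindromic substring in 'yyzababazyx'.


Scanning 'yyzababazyx' for palindromic substrings.
Substring at positions 1-9: 'yzababazy'.
Check: reverse('yzababazy') = 'yzababazy' -> palindrome confirmed.
Neighbouring characters ('y' / 'x') break symmetry, so it cannot extend further.
No longer palindromic substring exists; longest length = 9

9


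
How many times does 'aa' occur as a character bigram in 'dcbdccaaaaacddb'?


Scanning 'dcbdccaaaaacddb' for bigram 'aa':
  Position 0: 'dc' -> no
  Position 1: 'cb' -> no
  Position 2: 'bd' -> no
  Position 3: 'dc' -> no
  Position 4: 'cc' -> no
  Position 5: 'ca' -> no
  Position 6: 'aa' -> MATCH
  Position 7: 'aa' -> MATCH
  Position 8: 'aa' -> MATCH
  Position 9: 'aa' -> MATCH
  Position 10: 'ac' -> no
  Position 11: 'cd' -> no
  Position 12: 'dd' -> no
  Position 13: 'db' -> no
Total matches: 4

4


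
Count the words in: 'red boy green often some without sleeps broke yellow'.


Counting words by splitting on spaces:
  Word 1: 'red'
  Word 2: 'boy'
  Word 3: 'green'
  Word 4: 'often'
  Word 5: 'some'
  Word 6: 'without'
  Word 7: 'sleeps'
  Word 8: 'broke'
  Word 9: 'yellow'
Total words: 9

9


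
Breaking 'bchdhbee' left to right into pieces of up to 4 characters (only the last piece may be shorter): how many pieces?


'bchdhbee' has 8 characters.
Chunking with max size 4:
  Chunk 1: 'bchd' (positions 0-3)
  Chunk 2: 'hbee' (positions 4-7)
Total chunks: ceil(8 / 4) = 2

2


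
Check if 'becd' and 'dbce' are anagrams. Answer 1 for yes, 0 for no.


Sort characters of 'becd': 'bcde'
Sort characters of 'dbce': 'bcde'
Sorted forms match -> they ARE anagrams
Result: 1

1


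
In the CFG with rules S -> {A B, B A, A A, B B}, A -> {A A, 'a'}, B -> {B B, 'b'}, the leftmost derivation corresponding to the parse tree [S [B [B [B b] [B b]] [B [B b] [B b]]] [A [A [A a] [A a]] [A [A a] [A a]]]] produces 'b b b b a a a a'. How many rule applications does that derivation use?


Every bracketed nonterminal node [X ...] in the tree is produced by exactly one rule application.
Reading the tree off as a leftmost derivation:
  Step 1: S  =>  B A   (applied S -> B A)
  Step 2: B A  =>  B B A   (applied B -> B B)
  Step 3: B B A  =>  B B B A   (applied B -> B B)
  Step 4: B B B A  =>  b B B A   (applied B -> b)
  Step 5: b B B A  =>  b b B A   (applied B -> b)
  Step 6: b b B A  =>  b b B B A   (applied B -> B B)
  Step 7: b b B B A  =>  b b b B A   (applied B -> b)
  Step 8: b b b B A  =>  b b b b A   (applied B -> b)
  Step 9: b b b b A  =>  b b b b A A   (applied A -> A A)
  Step 10: b b b b A A  =>  b b b b A A A   (applied A -> A A)
  Step 11: b b b b A A A  =>  b b b b a A A   (applied A -> a)
  Step 12: b b b b a A A  =>  b b b b a a A   (applied A -> a)
  Step 13: b b b b a a A  =>  b b b b a a A A   (applied A -> A A)
  Step 14: b b b b a a A A  =>  b b b b a a a A   (applied A -> a)
  Step 15: b b b b a a a A  =>  b b b b a a a a   (applied A -> a)
Final yield: b b b b a a a a
Total rewrite steps: 15

15


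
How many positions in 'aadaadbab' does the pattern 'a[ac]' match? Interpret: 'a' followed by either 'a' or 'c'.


Pattern: a[ac] means 'a' followed by either 'a' or 'c'.
Scanning 'aadaadbab' position-by-position:
  Pos 0: window 'aa' -> MATCH
  Pos 1: window 'ad' -> no
  Pos 2: window 'da' -> no
  Pos 3: window 'aa' -> MATCH
  Pos 4: window 'ad' -> no
  Pos 5: window 'db' -> no
  Pos 6: window 'ba' -> no
  Pos 7: window 'ab' -> no
  Pos 8: window 'b' -> no
Total matches: 2

2


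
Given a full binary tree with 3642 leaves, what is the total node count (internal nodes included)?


Leaf nodes (terminals): 3642
Internal nodes = n - 1 = 3642 - 1 = 3641
Total = leaves + internal = 3642 + 3641 = 7283

7283


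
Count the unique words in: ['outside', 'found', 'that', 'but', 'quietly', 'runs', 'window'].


Listing all tokens and tracking unique types:
  Token 1: 'outside' -> NEW (unique so far: 1)
  Token 2: 'found' -> NEW (unique so far: 2)
  Token 3: 'that' -> NEW (unique so far: 3)
  Token 4: 'but' -> NEW (unique so far: 4)
  Token 5: 'quietly' -> NEW (unique so far: 5)
  Token 6: 'runs' -> NEW (unique so far: 6)
  Token 7: 'window' -> NEW (unique so far: 7)
Unique types: ('but', 'found', 'outside', 'quietly', 'runs', 'that', 'window')
Vocabulary size: 7

7


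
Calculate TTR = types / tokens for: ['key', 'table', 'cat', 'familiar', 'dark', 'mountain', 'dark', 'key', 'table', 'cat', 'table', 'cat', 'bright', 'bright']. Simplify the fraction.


Tokens: 14
Unique types: ('bright', 'cat', 'dark', 'familiar', 'key', 'mountain', 'table') = 7
TTR = 7/14
Simplify: divide both by 7 -> 1/2
TTR = 1/2

1/2


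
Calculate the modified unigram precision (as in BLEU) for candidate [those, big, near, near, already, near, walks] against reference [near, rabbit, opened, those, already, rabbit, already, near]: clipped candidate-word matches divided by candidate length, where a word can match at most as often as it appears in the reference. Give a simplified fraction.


Reference word counts: {'already': 2, 'near': 2, 'opened': 1, 'rabbit': 2, 'those': 1}
Checking each candidate word (with clipping):
  'those' -> in reference (ref count 1, used 1/1) -> match (matches: 1)
  'big' -> not in reference -> no match (matches: 1)
  'near' -> in reference (ref count 2, used 1/2) -> match (matches: 2)
  'near' -> in reference (ref count 2, used 2/2) -> match (matches: 3)
  'already' -> in reference (ref count 2, used 1/2) -> match (matches: 4)
  'near' -> ref count 2 already used up (2/2) -> clipped, no match (matches: 4)
  'walks' -> not in reference -> no match (matches: 4)
Clipped matches: 4, Candidate length: 7
Precision = 4/7

4/7


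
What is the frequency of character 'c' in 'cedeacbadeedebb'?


Scanning 'cedeacbadeedebb' for 'c':
  Position 0: 'c' -> MATCH (count: 1)
  Position 5: 'c' -> MATCH (count: 2)
Total occurrences of 'c': 2

2


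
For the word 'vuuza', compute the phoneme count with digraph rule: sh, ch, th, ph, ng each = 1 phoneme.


Parsing 'vuuza' greedily, digraphs first:
  'v' -> consonant phoneme (phonemes so far: 1)
  'u' -> vowel phoneme (phonemes so far: 2)
  'u' -> vowel phoneme (phonemes so far: 3)
  'z' -> consonant phoneme (phonemes so far: 4)
  'a' -> vowel phoneme (phonemes so far: 5)
Total phonemes: 5

5


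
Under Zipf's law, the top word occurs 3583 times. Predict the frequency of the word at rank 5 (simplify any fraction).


Zipf's law: freq(rank) = f1 / rank
f1 = 3583, rank = 5
freq = 3583 / 5
GCD(3583, 5) = 1
Simplified: 3583/5

3583/5


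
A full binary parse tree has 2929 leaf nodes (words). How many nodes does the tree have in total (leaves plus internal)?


Leaf nodes (terminals): 2929
Internal nodes = n - 1 = 2929 - 1 = 2928
Total = leaves + internal = 2929 + 2928 = 5857

5857


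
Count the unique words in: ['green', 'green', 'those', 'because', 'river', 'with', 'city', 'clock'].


Listing all tokens and tracking unique types:
  Token 1: 'green' -> NEW (unique so far: 1)
  Token 2: 'green' -> duplicate (unique so far: 1)
  Token 3: 'those' -> NEW (unique so far: 2)
  Token 4: 'because' -> NEW (unique so far: 3)
  Token 5: 'river' -> NEW (unique so far: 4)
  Token 6: 'with' -> NEW (unique so far: 5)
  Token 7: 'city' -> NEW (unique so far: 6)
  Token 8: 'clock' -> NEW (unique so far: 7)
Unique types: ('because', 'city', 'clock', 'green', 'river', 'those', 'with')
Vocabulary size: 7

7


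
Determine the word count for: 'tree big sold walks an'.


Counting words by splitting on spaces:
  Word 1: 'tree'
  Word 2: 'big'
  Word 3: 'sold'
  Word 4: 'walks'
  Word 5: 'an'
Total words: 5

5


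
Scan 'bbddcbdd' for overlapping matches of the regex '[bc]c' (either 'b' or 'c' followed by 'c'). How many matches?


Pattern: [bc]c means either 'b' or 'c' followed by 'c'.
Scanning 'bbddcbdd' position-by-position:
  Pos 0: window 'bb' -> no
  Pos 1: window 'bd' -> no
  Pos 2: window 'dd' -> no
  Pos 3: window 'dc' -> no
  Pos 4: window 'cb' -> no
  Pos 5: window 'bd' -> no
  Pos 6: window 'dd' -> no
  Pos 7: window 'd' -> no
Total matches: 0

0


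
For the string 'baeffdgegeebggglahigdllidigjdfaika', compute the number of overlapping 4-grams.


String 'baeffdgegeebggglahigdllidigjdfaika' has length L = 34.
Number of overlapping n-grams = L - n + 1
Substituting: 34 - 4 + 1 = 31

31


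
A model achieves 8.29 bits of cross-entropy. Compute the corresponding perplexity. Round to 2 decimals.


Perplexity formula: PP = 2^H
H = 8.29
PP = 2^8.29
Decompose: 2^8.29 = 2^8 * 2^0.29
2^8 = 256, 2^0.29 ~ 1.2226403
PP ~ 256 * 1.2226403 = 312.9959168
Rounded to 2 decimals: 313.00

313.00


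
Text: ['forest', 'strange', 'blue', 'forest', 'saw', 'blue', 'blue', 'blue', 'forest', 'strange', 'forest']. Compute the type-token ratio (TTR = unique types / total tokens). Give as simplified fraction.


Tokens: 11
Unique types: ('blue', 'forest', 'saw', 'strange') = 4
TTR = 4/11
Already in lowest terms.

4/11


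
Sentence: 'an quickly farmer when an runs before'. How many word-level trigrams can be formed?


Word trigrams from [7] words:
  Trigram 1: (an quickly farmer)
  Trigram 2: (quickly farmer when)
  Trigram 3: (farmer when an)
  Trigram 4: (when an runs)
  Trigram 5: (an runs before)
Total word trigrams: 7 - 2 = 5

5


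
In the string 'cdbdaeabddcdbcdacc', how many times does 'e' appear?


Scanning 'cdbdaeabddcdbcdacc' for 'e':
  Position 5: 'e' -> MATCH (count: 1)
Total occurrences of 'e': 1

1


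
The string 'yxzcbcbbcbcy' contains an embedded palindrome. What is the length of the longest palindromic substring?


Scanning 'yxzcbcbbcbcy' for palindromic substrings.
Substring at positions 3-10: 'cbcbbcbc'.
Check: reverse('cbcbbcbc') = 'cbcbbcbc' -> palindrome confirmed.
Neighbouring characters ('z' / 'y') break symmetry, so it cannot extend further.
No longer palindromic substring exists; longest length = 8

8


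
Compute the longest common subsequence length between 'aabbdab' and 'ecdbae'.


DP table for LCS of 'aabbdab' and 'ecdbae':
       e  c  d  b  a  e
    0  0  0  0  0  0  0
  a 0  0  0  0  0  1  1
  a 0  0  0  0  0  1  1
  b 0  0  0  0  1  1  1
  b 0  0  0  0  1  1  1
  d 0  0  0  1  1  1  1
  a 0  0  0  1  1  2  2
  b 0  0  0  1  2  2  2
LCS: 'ba'
LCS length = 2

2


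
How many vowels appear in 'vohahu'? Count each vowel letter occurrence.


Scanning each character of 'vohahu':
  Position 1: 'v' -> consonant (running count: 0)
  Position 2: 'o' -> vowel (running count: 1)
  Position 3: 'h' -> consonant (running count: 1)
  Position 4: 'a' -> vowel (running count: 2)
  Position 5: 'h' -> consonant (running count: 2)
  Position 6: 'u' -> vowel (running count: 3)
Total vowels: 3

3


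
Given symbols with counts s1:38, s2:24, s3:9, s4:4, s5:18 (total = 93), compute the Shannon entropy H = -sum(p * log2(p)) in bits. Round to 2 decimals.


Computing entropy H = -sum(p_i * log2(p_i)):
  s1: p = 38/93 = 0.4086, -p*log2(p) = 0.5276
  s2: p = 24/93 = 0.2581, -p*log2(p) = 0.5043
  s3: p = 9/93 = 0.0968, -p*log2(p) = 0.3261
  s4: p = 4/93 = 0.0430, -p*log2(p) = 0.1952
  s5: p = 18/93 = 0.1935, -p*log2(p) = 0.4586
H = sum of terms = 2.0118
Rounded to 2 decimals: 2.01

2.01


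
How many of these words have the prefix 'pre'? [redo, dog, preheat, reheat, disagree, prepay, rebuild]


Checking each word for prefix 'pre':
  'redo' -> no (count: 0)
  'dog' -> no (count: 0)
  'preheat' -> YES, starts with 'pre' (count: 1)
  'reheat' -> no (count: 1)
  'disagree' -> no (count: 1)
  'prepay' -> YES, starts with 'pre' (count: 2)
  'rebuild' -> no (count: 2)
Total with prefix 'pre': 2

2


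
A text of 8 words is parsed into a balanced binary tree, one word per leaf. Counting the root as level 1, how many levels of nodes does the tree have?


In a balanced binary tree with n leaves the deepest leaf is ceil(log2(n)) edges below the root,
so counting node levels inclusive of root and leaves gives ceil(log2(n)) + 1 levels.
log2(8) = 3.0000
ceil(3.0000) = 3
levels = 3 + 1 = 4

4


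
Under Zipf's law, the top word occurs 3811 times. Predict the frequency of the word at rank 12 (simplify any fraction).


Zipf's law: freq(rank) = f1 / rank
f1 = 3811, rank = 12
freq = 3811 / 12
GCD(3811, 12) = 1
Simplified: 3811/12

3811/12


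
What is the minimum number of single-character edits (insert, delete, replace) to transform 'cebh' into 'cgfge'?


Building DP table for s1='cebh' (len 4) and s2='cgfge' (len 5):
       c  g  f  g  e
    0  1  2  3  4  5
  c 1  0  1  2  3  4
  e 2  1  1  2  3  3
  b 3  2  2  2  3  4
  h 4  3  3  3  3  4
Edit distance = dp[4][5] = 4

4


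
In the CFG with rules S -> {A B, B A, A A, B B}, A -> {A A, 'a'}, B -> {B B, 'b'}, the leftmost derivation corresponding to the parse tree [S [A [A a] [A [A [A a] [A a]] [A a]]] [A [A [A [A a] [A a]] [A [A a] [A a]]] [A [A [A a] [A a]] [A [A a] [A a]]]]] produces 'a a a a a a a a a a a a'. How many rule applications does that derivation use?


Every bracketed nonterminal node [X ...] in the tree is produced by exactly one rule application.
Reading the tree off as a leftmost derivation:
  Step 1: S  =>  A A   (applied S -> A A)
  Step 2: A A  =>  A A A   (applied A -> A A)
  Step 3: A A A  =>  a A A   (applied A -> a)
  Step 4: a A A  =>  a A A A   (applied A -> A A)
  Step 5: a A A A  =>  a A A A A   (applied A -> A A)
  Step 6: a A A A A  =>  a a A A A   (applied A -> a)
  Step 7: a a A A A  =>  a a a A A   (applied A -> a)
  Step 8: a a a A A  =>  a a a a A   (applied A -> a)
  Step 9: a a a a A  =>  a a a a A A   (applied A -> A A)
  Step 10: a a a a A A  =>  a a a a A A A   (applied A -> A A)
  Step 11: a a a a A A A  =>  a a a a A A A A   (applied A -> A A)
  Step 12: a a a a A A A A  =>  a a a a a A A A   (applied A -> a)
  Step 13: a a a a a A A A  =>  a a a a a a A A   (applied A -> a)
  Step 14: a a a a a a A A  =>  a a a a a a A A A   (applied A -> A A)
  Step 15: a a a a a a A A A  =>  a a a a a a a A A   (applied A -> a)
  Step 16: a a a a a a a A A  =>  a a a a a a a a A   (applied A -> a)
  Step 17: a a a a a a a a A  =>  a a a a a a a a A A   (applied A -> A A)
  Step 18: a a a a a a a a A A  =>  a a a a a a a a A A A   (applied A -> A A)
  Step 19: a a a a a a a a A A A  =>  a a a a a a a a a A A   (applied A -> a)
  Step 20: a a a a a a a a a A A  =>  a a a a a a a a a a A   (applied A -> a)
  Step 21: a a a a a a a a a a A  =>  a a a a a a a a a a A A   (applied A -> A A)
  Step 22: a a a a a a a a a a A A  =>  a a a a a a a a a a a A   (applied A -> a)
  Step 23: a a a a a a a a a a a A  =>  a a a a a a a a a a a a   (applied A -> a)
Final yield: a a a a a a a a a a a a
Total rewrite steps: 23

23


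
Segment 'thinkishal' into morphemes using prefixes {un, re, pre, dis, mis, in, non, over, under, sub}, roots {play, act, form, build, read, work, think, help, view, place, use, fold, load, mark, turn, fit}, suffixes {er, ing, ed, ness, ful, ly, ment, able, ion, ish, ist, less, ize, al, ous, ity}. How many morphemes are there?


Segmenting 'thinkishal' against the inventory:
  'think' -> root (morpheme 1)
  'ish' -> suffix (morpheme 2)
  'al' -> suffix (morpheme 3)
Total morphemes: 3

3


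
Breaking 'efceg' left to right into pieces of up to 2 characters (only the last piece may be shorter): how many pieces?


'efceg' has 5 characters.
Chunking with max size 2:
  Chunk 1: 'ef' (positions 0-1)
  Chunk 2: 'ce' (positions 2-3)
  Chunk 3: 'g' (positions 4-4)
Total chunks: ceil(5 / 2) = 3

3


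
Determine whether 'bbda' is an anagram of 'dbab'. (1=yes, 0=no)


Sort characters of 'bbda': 'abbd'
Sort characters of 'dbab': 'abbd'
Sorted forms match -> they ARE anagrams
Result: 1

1


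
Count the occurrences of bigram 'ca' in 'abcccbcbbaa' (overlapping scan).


Scanning 'abcccbcbbaa' for bigram 'ca':
  Position 0: 'ab' -> no
  Position 1: 'bc' -> no
  Position 2: 'cc' -> no
  Position 3: 'cc' -> no
  Position 4: 'cb' -> no
  Position 5: 'bc' -> no
  Position 6: 'cb' -> no
  Position 7: 'bb' -> no
  Position 8: 'ba' -> no
  Position 9: 'aa' -> no
Total matches: 0

0


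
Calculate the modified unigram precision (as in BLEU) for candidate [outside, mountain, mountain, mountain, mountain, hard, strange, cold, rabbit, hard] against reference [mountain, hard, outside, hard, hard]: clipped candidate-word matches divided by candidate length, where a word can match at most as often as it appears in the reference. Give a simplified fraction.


Reference word counts: {'hard': 3, 'mountain': 1, 'outside': 1}
Checking each candidate word (with clipping):
  'outside' -> in reference (ref count 1, used 1/1) -> match (matches: 1)
  'mountain' -> in reference (ref count 1, used 1/1) -> match (matches: 2)
  'mountain' -> ref count 1 already used up (1/1) -> clipped, no match (matches: 2)
  'mountain' -> ref count 1 already used up (1/1) -> clipped, no match (matches: 2)
  'mountain' -> ref count 1 already used up (1/1) -> clipped, no match (matches: 2)
  'hard' -> in reference (ref count 3, used 1/3) -> match (matches: 3)
  'strange' -> not in reference -> no match (matches: 3)
  'cold' -> not in reference -> no match (matches: 3)
  'rabbit' -> not in reference -> no match (matches: 3)
  'hard' -> in reference (ref count 3, used 2/3) -> match (matches: 4)
Clipped matches: 4, Candidate length: 10
Precision = 4/10 = 2/5

2/5


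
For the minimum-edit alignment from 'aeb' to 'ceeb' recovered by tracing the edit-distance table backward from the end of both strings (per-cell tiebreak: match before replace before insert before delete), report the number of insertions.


Edit distance = 2. Backtracking from cell (3, 4) with preference match > replace > insert > delete,
then listing the resulting alignment 'aeb' -> 'ceeb' left to right:
  Step 1: insert 'c' [insertion #1]
  Step 2: replace a->e
  Step 3: keep 'e'
  Step 4: keep 'b'
Total insertions: 1

1


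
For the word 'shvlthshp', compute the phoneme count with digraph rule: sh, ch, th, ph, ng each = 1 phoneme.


Parsing 'shvlthshp' greedily, digraphs first:
  'sh' -> digraph (1 consonant phoneme) (phonemes so far: 1)
  'v' -> consonant phoneme (phonemes so far: 2)
  'l' -> consonant phoneme (phonemes so far: 3)
  'th' -> digraph (1 consonant phoneme) (phonemes so far: 4)
  'sh' -> digraph (1 consonant phoneme) (phonemes so far: 5)
  'p' -> consonant phoneme (phonemes so far: 6)
Total phonemes: 6

6


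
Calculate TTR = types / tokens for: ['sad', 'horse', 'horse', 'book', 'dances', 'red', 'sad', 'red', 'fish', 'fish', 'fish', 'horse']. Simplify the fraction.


Tokens: 12
Unique types: ('book', 'dances', 'fish', 'horse', 'red', 'sad') = 6
TTR = 6/12
Simplify: divide both by 6 -> 1/2
TTR = 1/2

1/2


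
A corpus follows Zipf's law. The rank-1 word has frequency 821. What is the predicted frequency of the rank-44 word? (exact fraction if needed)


Zipf's law: freq(rank) = f1 / rank
f1 = 821, rank = 44
freq = 821 / 44
GCD(821, 44) = 1
Simplified: 821/44

821/44


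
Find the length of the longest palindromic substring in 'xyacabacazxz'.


Scanning 'xyacabacazxz' for palindromic substrings.
Substring at positions 2-8: 'acabaca'.
Check: reverse('acabaca') = 'acabaca' -> palindrome confirmed.
Neighbouring characters ('y' / 'z') break symmetry, so it cannot extend further.
No longer palindromic substring exists; longest length = 7

7


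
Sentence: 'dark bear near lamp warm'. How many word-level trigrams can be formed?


Word trigrams from [5] words:
  Trigram 1: (dark bear near)
  Trigram 2: (bear near lamp)
  Trigram 3: (near lamp warm)
Total word trigrams: 5 - 2 = 3

3


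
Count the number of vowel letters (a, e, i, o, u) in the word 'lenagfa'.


Scanning each character of 'lenagfa':
  Position 1: 'l' -> consonant (running count: 0)
  Position 2: 'e' -> vowel (running count: 1)
  Position 3: 'n' -> consonant (running count: 1)
  Position 4: 'a' -> vowel (running count: 2)
  Position 5: 'g' -> consonant (running count: 2)
  Position 6: 'f' -> consonant (running count: 2)
  Position 7: 'a' -> vowel (running count: 3)
Total vowels: 3

3


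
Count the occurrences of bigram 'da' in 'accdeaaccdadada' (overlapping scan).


Scanning 'accdeaaccdadada' for bigram 'da':
  Position 0: 'ac' -> no
  Position 1: 'cc' -> no
  Position 2: 'cd' -> no
  Position 3: 'de' -> no
  Position 4: 'ea' -> no
  Position 5: 'aa' -> no
  Position 6: 'ac' -> no
  Position 7: 'cc' -> no
  Position 8: 'cd' -> no
  Position 9: 'da' -> MATCH
  Position 10: 'ad' -> no
  Position 11: 'da' -> MATCH
  Position 12: 'ad' -> no
  Position 13: 'da' -> MATCH
Total matches: 3

3


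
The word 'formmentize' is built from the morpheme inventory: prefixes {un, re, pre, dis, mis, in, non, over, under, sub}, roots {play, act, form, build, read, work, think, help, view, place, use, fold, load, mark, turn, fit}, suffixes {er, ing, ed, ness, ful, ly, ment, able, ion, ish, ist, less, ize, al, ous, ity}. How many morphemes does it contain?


Segmenting 'formmentize' against the inventory:
  'form' -> root (morpheme 1)
  'ment' -> suffix (morpheme 2)
  'ize' -> suffix (morpheme 3)
Total morphemes: 3

3


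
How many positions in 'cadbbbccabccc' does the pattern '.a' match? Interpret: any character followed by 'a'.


Pattern: .a means any character followed by 'a'.
Scanning 'cadbbbccabccc' position-by-position:
  Pos 0: window 'ca' -> MATCH
  Pos 1: window 'ad' -> no
  Pos 2: window 'db' -> no
  Pos 3: window 'bb' -> no
  Pos 4: window 'bb' -> no
  Pos 5: window 'bc' -> no
  Pos 6: window 'cc' -> no
  Pos 7: window 'ca' -> MATCH
  Pos 8: window 'ab' -> no
  Pos 9: window 'bc' -> no
  Pos 10: window 'cc' -> no
  Pos 11: window 'cc' -> no
  Pos 12: window 'c' -> no
Total matches: 2

2


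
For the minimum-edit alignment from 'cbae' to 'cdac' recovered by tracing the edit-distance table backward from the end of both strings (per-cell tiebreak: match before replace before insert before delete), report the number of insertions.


Edit distance = 2. Backtracking from cell (4, 4) with preference match > replace > insert > delete,
then listing the resulting alignment 'cbae' -> 'cdac' left to right:
  Step 1: keep 'c'
  Step 2: replace b->d
  Step 3: keep 'a'
  Step 4: replace e->c
Total insertions: 0

0


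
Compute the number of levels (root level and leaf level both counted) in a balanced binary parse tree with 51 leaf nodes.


In a balanced binary tree with n leaves the deepest leaf is ceil(log2(n)) edges below the root,
so counting node levels inclusive of root and leaves gives ceil(log2(n)) + 1 levels.
log2(51) = 5.6724
ceil(5.6724) = 6
levels = 6 + 1 = 7

7


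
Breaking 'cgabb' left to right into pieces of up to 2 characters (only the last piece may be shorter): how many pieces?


'cgabb' has 5 characters.
Chunking with max size 2:
  Chunk 1: 'cg' (positions 0-1)
  Chunk 2: 'ab' (positions 2-3)
  Chunk 3: 'b' (positions 4-4)
Total chunks: ceil(5 / 2) = 3

3


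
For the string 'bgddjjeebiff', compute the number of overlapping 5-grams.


String 'bgddjjeebiff' has length L = 12.
Number of overlapping n-grams = L - n + 1
Substituting: 12 - 5 + 1 = 8

8


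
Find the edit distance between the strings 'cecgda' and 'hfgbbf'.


Building DP table for s1='cecgda' (len 6) and s2='hfgbbf' (len 6):
       h  f  g  b  b  f
    0  1  2  3  4  5  6
  c 1  1  2  3  4  5  6
  e 2  2  2  3  4  5  6
  c 3  3  3  3  4  5  6
  g 4  4  4  3  4  5  6
  d 5  5  5  4  4  5  6
  a 6  6  6  5  5  5  6
Edit distance = dp[6][6] = 6

6


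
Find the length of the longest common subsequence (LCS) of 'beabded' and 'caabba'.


DP table for LCS of 'beabded' and 'caabba':
       c  a  a  b  b  a
    0  0  0  0  0  0  0
  b 0  0  0  0  1  1  1
  e 0  0  0  0  1  1  1
  a 0  0  1  1  1  1  2
  b 0  0  1  1  2  2  2
  d 0  0  1  1  2  2  2
  e 0  0  1  1  2  2  2
  d 0  0  1  1  2  2  2
LCS: 'ba'
LCS length = 2

2


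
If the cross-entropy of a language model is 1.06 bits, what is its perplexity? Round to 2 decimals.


Perplexity formula: PP = 2^H
H = 1.06
PP = 2^1.06
Decompose: 2^1.06 = 2^1 * 2^0.06
2^1 = 2, 2^0.06 ~ 1.0424658
PP ~ 2 * 1.0424658 = 2.0849316
Rounded to 2 decimals: 2.08

2.08


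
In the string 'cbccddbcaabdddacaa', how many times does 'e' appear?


Scanning 'cbccddbcaabdddacaa' for 'e':
  No matches found.
Total occurrences of 'e': 0

0


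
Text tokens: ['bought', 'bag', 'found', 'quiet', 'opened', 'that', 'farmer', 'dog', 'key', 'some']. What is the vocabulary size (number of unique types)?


Listing all tokens and tracking unique types:
  Token 1: 'bought' -> NEW (unique so far: 1)
  Token 2: 'bag' -> NEW (unique so far: 2)
  Token 3: 'found' -> NEW (unique so far: 3)
  Token 4: 'quiet' -> NEW (unique so far: 4)
  Token 5: 'opened' -> NEW (unique so far: 5)
  Token 6: 'that' -> NEW (unique so far: 6)
  Token 7: 'farmer' -> NEW (unique so far: 7)
  Token 8: 'dog' -> NEW (unique so far: 8)
  Token 9: 'key' -> NEW (unique so far: 9)
  Token 10: 'some' -> NEW (unique so far: 10)
Unique types: ('bag', 'bought', 'dog', 'farmer', 'found', 'key', 'opened', 'quiet', 'some', 'that')
Vocabulary size: 10

10


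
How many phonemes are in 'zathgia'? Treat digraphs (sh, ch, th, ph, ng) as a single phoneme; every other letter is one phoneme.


Parsing 'zathgia' greedily, digraphs first:
  'z' -> consonant phoneme (phonemes so far: 1)
  'a' -> vowel phoneme (phonemes so far: 2)
  'th' -> digraph (1 consonant phoneme) (phonemes so far: 3)
  'g' -> consonant phoneme (phonemes so far: 4)
  'i' -> vowel phoneme (phonemes so far: 5)
  'a' -> vowel phoneme (phonemes so far: 6)
Total phonemes: 6

6


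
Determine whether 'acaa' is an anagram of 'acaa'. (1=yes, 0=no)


Sort characters of 'acaa': 'aaac'
Sort characters of 'acaa': 'aaac'
Sorted forms match -> they ARE anagrams
Result: 1

1


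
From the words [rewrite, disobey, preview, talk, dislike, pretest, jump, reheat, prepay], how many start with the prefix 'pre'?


Checking each word for prefix 'pre':
  'rewrite' -> no (count: 0)
  'disobey' -> no (count: 0)
  'preview' -> YES, starts with 'pre' (count: 1)
  'talk' -> no (count: 1)
  'dislike' -> no (count: 1)
  'pretest' -> YES, starts with 'pre' (count: 2)
  'jump' -> no (count: 2)
  'reheat' -> no (count: 2)
  'prepay' -> YES, starts with 'pre' (count: 3)
Total with prefix 'pre': 3

3


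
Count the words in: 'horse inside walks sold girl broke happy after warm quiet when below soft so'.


Counting words by splitting on spaces:
  Word 1: 'horse'
  Word 2: 'inside'
  Word 3: 'walks'
  Word 4: 'sold'
  Word 5: 'girl'
  Word 6: 'broke'
  Word 7: 'happy'
  Word 8: 'after'
  Word 9: 'warm'
  Word 10: 'quiet'
  Word 11: 'when'
  Word 12: 'below'
  Word 13: 'soft'
  Word 14: 'so'
Total words: 14

14


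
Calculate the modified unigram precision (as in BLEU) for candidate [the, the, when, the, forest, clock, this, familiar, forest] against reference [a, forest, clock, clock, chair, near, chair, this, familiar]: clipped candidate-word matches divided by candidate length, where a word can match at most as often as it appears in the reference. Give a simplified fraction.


Reference word counts: {'a': 1, 'chair': 2, 'clock': 2, 'familiar': 1, 'forest': 1, 'near': 1, 'this': 1}
Checking each candidate word (with clipping):
  'the' -> not in reference -> no match (matches: 0)
  'the' -> not in reference -> no match (matches: 0)
  'when' -> not in reference -> no match (matches: 0)
  'the' -> not in reference -> no match (matches: 0)
  'forest' -> in reference (ref count 1, used 1/1) -> match (matches: 1)
  'clock' -> in reference (ref count 2, used 1/2) -> match (matches: 2)
  'this' -> in reference (ref count 1, used 1/1) -> match (matches: 3)
  'familiar' -> in reference (ref count 1, used 1/1) -> match (matches: 4)
  'forest' -> ref count 1 already used up (1/1) -> clipped, no match (matches: 4)
Clipped matches: 4, Candidate length: 9
Precision = 4/9

4/9


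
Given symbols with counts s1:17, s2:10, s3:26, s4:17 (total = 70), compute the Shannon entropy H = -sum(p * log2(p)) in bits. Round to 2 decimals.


Computing entropy H = -sum(p_i * log2(p_i)):
  s1: p = 17/70 = 0.2429, -p*log2(p) = 0.4959
  s2: p = 10/70 = 0.1429, -p*log2(p) = 0.4011
  s3: p = 26/70 = 0.3714, -p*log2(p) = 0.5307
  s4: p = 17/70 = 0.2429, -p*log2(p) = 0.4959
H = sum of terms = 1.9236
Rounded to 2 decimals: 1.92

1.92


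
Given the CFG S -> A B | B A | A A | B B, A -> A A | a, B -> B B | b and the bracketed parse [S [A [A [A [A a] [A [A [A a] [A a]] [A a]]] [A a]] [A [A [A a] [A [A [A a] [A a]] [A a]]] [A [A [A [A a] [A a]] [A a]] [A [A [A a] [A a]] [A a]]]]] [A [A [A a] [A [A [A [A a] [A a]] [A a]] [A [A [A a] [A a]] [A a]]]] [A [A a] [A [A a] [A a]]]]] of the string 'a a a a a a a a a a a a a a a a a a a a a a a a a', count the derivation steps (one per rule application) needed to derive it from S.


Every bracketed nonterminal node [X ...] in the tree is produced by exactly one rule application.
Reading the tree off as a leftmost derivation:
  Step 1: S  =>  A A   (applied S -> A A)
  Step 2: A A  =>  A A A   (applied A -> A A)
  Step 3: A A A  =>  A A A A   (applied A -> A A)
  Step 4: A A A A  =>  A A A A A   (applied A -> A A)
  Step 5: A A A A A  =>  a A A A A   (applied A -> a)
  Step 6: a A A A A  =>  a A A A A A   (applied A -> A A)
  Step 7: a A A A A A  =>  a A A A A A A   (applied A -> A A)
  Step 8: a A A A A A A  =>  a a A A A A A   (applied A -> a)
  Step 9: a a A A A A A  =>  a a a A A A A   (applied A -> a)
  Step 10: a a a A A A A  =>  a a a a A A A   (applied A -> a)
  Step 11: a a a a A A A  =>  a a a a a A A   (applied A -> a)
  Step 12: a a a a a A A  =>  a a a a a A A A   (applied A -> A A)
  Step 13: a a a a a A A A  =>  a a a a a A A A A   (applied A -> A A)
  Step 14: a a a a a A A A A  =>  a a a a a a A A A   (applied A -> a)
  Step 15: a a a a a a A A A  =>  a a a a a a A A A A   (applied A -> A A)
  Step 16: a a a a a a A A A A  =>  a a a a a a A A A A A   (applied A -> A A)
  Step 17: a a a a a a A A A A A  =>  a a a a a a a A A A A   (applied A -> a)
  Step 18: a a a a a a a A A A A  =>  a a a a a a a a A A A   (applied A -> a)
  Step 19: a a a a a a a a A A A  =>  a a a a a a a a a A A   (applied A -> a)
  Step 20: a a a a a a a a a A A  =>  a a a a a a a a a A A A   (applied A -> A A)
  Step 21: a a a a a a a a a A A A  =>  a a a a a a a a a A A A A   (applied A -> A A)
  Step 22: a a a a a a a a a A A A A  =>  a a a a a a a a a A A A A A   (applied A -> A A)
  Step 23: a a a a a a a a a A A A A A  =>  a a a a a a a a a a A A A A   (applied A -> a)
  Step 24: a a a a a a a a a a A A A A  =>  a a a a a a a a a a a A A A   (applied A -> a)
  Step 25: a a a a a a a a a a a A A A  =>  a a a a a a a a a a a a A A   (applied A -> a)
  Step 26: a a a a a a a a a a a a A A  =>  a a a a a a a a a a a a A A A   (applied A -> A A)
  Step 27: a a a a a a a a a a a a A A A  =>  a a a a a a a a a a a a A A A A   (applied A -> A A)
  Step 28: a a a a a a a a a a a a A A A A  =>  a a a a a a a a a a a a a A A A   (applied A -> a)
  Step 29: a a a a a a a a a a a a a A A A  =>  a a a a a a a a a a a a a a A A   (applied A -> a)
  Step 30: a a a a a a a a a a a a a a A A  =>  a a a a a a a a a a a a a a a A   (applied A -> a)
  Step 31: a a a a a a a a a a a a a a a A  =>  a a a a a a a a a a a a a a a A A   (applied A -> A A)
  Step 32: a a a a a a a a a a a a a a a A A  =>  a a a a a a a a a a a a a a a A A A   (applied A -> A A)
  Step 33: a a a a a a a a a a a a a a a A A A  =>  a a a a a a a a a a a a a a a a A A   (applied A -> a)
  Step 34: a a a a a a a a a a a a a a a a A A  =>  a a a a a a a a a a a a a a a a A A A   (applied A -> A A)
  Step 35: a a a a a a a a a a a a a a a a A A A  =>  a a a a a a a a a a a a a a a a A A A A   (applied A -> A A)
  Step 36: a a a a a a a a a a a a a a a a A A A A  =>  a a a a a a a a a a a a a a a a A A A A A   (applied A -> A A)
  Step 37: a a a a a a a a a a a a a a a a A A A A A  =>  a a a a a a a a a a a a a a a a a A A A A   (applied A -> a)
  Step 38: a a a a a a a a a a a a a a a a a A A A A  =>  a a a a a a a a a a a a a a a a a a A A A   (applied A -> a)
  Step 39: a a a a a a a a a a a a a a a a a a A A A  =>  a a a a a a a a a a a a a a a a a a a A A   (applied A -> a)
  Step 40: a a a a a a a a a a a a a a a a a a a A A  =>  a a a a a a a a a a a a a a a a a a a A A A   (applied A -> A A)
  Step 41: a a a a a a a a a a a a a a a a a a a A A A  =>  a a a a a a a a a a a a a a a a a a a A A A A   (applied A -> A A)
  Step 42: a a a a a a a a a a a a a a a a a a a A A A A  =>  a a a a a a a a a a a a a a a a a a a a A A A   (applied A -> a)
  Step 43: a a a a a a a a a a a a a a a a a a a a A A A  =>  a a a a a a a a a a a a a a a a a a a a a A A   (applied A -> a)
  Step 44: a a a a a a a a a a a a a a a a a a a a a A A  =>  a a a a a a a a a a a a a a a a a a a a a a A   (applied A -> a)
  Step 45: a a a a a a a a a a a a a a a a a a a a a a A  =>  a a a a a a a a a a a a a a a a a a a a a a A A   (applied A -> A A)
  Step 46: a a a a a a a a a a a a a a a a a a a a a a A A  =>  a a a a a a a a a a a a a a a a a a a a a a a A   (applied A -> a)
  Step 47: a a a a a a a a a a a a a a a a a a a a a a a A  =>  a a a a a a a a a a a a a a a a a a a a a a a A A   (applied A -> A A)
  Step 48: a a a a a a a a a a a a a a a a a a a a a a a A A  =>  a a a a a a a a a a a a a a a a a a a a a a a a A   (applied A -> a)
  Step 49: a a a a a a a a a a a a a a a a a a a a a a a a A  =>  a a a a a a a a a a a a a a a a a a a a a a a a a   (applied A -> a)
Final yield: a a a a a a a a a a a a a a a a a a a a a a a a a
Total rewrite steps: 49

49
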